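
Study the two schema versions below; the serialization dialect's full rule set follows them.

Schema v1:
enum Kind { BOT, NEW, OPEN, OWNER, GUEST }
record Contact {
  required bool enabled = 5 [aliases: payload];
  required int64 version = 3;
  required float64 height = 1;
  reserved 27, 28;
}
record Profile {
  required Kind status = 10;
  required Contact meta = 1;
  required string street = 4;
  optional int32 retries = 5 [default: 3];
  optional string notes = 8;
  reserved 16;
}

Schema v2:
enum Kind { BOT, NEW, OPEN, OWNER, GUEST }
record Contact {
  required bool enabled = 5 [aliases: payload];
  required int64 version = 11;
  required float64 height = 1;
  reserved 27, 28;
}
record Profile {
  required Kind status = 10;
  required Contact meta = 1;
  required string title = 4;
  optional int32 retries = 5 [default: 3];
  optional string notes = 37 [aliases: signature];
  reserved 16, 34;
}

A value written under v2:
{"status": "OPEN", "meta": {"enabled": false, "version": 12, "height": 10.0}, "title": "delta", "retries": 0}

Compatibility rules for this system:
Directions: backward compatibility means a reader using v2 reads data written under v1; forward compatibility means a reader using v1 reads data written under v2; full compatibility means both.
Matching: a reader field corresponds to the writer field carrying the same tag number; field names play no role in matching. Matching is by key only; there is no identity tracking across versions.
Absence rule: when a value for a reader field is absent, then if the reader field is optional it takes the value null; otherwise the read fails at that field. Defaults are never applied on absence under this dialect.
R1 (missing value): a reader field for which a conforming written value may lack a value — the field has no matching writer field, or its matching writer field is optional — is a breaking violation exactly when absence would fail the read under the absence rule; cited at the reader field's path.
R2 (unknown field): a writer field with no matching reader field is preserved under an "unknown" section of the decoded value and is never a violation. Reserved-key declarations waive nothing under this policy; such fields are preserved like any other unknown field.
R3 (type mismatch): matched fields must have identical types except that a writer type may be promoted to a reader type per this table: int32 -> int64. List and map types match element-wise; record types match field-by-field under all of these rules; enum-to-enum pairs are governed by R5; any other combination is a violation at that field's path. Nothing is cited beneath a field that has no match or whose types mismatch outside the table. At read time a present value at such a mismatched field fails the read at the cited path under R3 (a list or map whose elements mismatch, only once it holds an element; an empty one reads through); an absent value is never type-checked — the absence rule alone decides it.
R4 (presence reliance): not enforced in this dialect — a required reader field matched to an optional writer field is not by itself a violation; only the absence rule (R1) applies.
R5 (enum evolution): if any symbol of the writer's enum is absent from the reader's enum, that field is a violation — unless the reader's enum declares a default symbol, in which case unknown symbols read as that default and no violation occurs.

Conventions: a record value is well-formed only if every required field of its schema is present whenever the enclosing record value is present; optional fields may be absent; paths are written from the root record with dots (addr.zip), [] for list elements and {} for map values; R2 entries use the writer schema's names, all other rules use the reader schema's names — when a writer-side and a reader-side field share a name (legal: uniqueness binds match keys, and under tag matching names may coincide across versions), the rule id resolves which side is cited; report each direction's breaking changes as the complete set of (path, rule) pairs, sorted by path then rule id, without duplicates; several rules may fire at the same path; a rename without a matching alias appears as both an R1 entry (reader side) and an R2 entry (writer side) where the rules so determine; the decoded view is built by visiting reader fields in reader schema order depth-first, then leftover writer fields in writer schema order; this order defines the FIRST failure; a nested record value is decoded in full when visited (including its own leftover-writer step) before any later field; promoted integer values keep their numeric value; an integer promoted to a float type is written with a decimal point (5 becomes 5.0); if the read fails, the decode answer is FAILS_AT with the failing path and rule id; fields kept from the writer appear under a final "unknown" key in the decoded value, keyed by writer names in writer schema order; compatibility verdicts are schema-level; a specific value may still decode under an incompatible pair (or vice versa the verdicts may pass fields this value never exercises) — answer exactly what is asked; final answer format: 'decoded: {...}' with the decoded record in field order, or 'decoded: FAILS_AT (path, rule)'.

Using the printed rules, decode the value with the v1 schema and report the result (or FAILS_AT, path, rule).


arrows below run writer -> reader for Profile
decode (reader v1):
  status := "OPEN"
  meta.enabled := false
  read fails at meta.version under R1 (no fill)
  => FAILS_AT (meta.version, R1)
the rest of the Profile diff is inert for this question:
  renamed field street to title in record Profile -> fires no rule on Profile under this dialect and leaves the result unchanged
  field notes in record Profile: tag 8 changed to 37 -> fires no rule on Profile under this dialect and leaves the result unchanged

decoded: FAILS_AT (meta.version, R1)


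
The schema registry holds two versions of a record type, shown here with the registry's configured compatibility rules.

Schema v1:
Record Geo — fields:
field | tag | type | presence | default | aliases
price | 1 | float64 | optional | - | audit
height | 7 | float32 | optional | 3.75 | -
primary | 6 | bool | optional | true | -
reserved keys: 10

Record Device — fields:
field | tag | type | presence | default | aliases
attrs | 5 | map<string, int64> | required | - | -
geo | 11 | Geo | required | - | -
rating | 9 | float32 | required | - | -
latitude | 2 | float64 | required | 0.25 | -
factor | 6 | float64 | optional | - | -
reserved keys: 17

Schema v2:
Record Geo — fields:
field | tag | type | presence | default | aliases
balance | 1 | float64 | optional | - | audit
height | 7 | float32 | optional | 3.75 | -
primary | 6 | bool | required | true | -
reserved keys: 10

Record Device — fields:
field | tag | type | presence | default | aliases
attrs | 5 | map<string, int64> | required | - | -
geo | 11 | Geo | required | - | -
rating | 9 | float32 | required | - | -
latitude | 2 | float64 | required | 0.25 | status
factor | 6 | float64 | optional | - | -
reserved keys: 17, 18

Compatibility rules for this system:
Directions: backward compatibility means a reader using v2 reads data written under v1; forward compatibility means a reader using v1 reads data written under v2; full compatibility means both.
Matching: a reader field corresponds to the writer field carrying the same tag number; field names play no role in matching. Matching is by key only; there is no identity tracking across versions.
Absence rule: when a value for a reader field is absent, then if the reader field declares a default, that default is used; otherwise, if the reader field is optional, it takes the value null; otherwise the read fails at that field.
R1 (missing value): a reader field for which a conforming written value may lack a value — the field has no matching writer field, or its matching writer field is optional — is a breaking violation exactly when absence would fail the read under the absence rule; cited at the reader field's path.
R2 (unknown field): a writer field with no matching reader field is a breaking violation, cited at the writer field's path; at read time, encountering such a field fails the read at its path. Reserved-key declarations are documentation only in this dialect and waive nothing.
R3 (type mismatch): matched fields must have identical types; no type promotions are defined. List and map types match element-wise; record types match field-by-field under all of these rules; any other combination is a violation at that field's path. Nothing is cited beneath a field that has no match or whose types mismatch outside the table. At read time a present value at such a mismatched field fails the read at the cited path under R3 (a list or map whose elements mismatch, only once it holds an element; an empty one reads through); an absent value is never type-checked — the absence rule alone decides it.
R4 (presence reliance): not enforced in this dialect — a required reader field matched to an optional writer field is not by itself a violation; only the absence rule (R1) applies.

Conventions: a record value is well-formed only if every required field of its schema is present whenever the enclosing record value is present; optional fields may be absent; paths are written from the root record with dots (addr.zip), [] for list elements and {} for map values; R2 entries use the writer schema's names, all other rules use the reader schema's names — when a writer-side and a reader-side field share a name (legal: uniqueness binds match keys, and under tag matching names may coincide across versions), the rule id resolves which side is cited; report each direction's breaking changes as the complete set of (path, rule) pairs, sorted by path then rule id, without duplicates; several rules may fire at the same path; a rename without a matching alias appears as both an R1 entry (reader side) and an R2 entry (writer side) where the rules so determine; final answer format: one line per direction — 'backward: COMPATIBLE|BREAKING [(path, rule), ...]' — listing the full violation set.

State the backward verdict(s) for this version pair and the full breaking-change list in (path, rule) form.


backward: COMPATIBLE []

in Device below, arrows point writer -> reader
backward for Device (reader v2, writer v1):
  attrs: map<string, int64> -> map<string, int64>, writer required; from attrs
  geo: Geo -> Geo, writer required; from geo
  rating: float32 -> float32, writer required; from rating
  latitude: float64 -> float64, writer required; from latitude
  factor: float64 -> float64, writer optional; from factor
  geo.balance: float64 -> float64, writer optional; from geo.price
  geo.height: float32 -> float32, writer optional; from geo.height
  geo.primary: bool -> bool, writer optional; from geo.primary
  => backward verdict for Device: COMPATIBLE, no violations
diffs on Device not affecting the asked answer:
  renamed field price to balance in record Geo -> no rule fires on it in Device's dialect; the asked verdict holds
  field primary in record Geo: optional changed to required -> no rule fires on it in Device's dialect; the asked verdict holds


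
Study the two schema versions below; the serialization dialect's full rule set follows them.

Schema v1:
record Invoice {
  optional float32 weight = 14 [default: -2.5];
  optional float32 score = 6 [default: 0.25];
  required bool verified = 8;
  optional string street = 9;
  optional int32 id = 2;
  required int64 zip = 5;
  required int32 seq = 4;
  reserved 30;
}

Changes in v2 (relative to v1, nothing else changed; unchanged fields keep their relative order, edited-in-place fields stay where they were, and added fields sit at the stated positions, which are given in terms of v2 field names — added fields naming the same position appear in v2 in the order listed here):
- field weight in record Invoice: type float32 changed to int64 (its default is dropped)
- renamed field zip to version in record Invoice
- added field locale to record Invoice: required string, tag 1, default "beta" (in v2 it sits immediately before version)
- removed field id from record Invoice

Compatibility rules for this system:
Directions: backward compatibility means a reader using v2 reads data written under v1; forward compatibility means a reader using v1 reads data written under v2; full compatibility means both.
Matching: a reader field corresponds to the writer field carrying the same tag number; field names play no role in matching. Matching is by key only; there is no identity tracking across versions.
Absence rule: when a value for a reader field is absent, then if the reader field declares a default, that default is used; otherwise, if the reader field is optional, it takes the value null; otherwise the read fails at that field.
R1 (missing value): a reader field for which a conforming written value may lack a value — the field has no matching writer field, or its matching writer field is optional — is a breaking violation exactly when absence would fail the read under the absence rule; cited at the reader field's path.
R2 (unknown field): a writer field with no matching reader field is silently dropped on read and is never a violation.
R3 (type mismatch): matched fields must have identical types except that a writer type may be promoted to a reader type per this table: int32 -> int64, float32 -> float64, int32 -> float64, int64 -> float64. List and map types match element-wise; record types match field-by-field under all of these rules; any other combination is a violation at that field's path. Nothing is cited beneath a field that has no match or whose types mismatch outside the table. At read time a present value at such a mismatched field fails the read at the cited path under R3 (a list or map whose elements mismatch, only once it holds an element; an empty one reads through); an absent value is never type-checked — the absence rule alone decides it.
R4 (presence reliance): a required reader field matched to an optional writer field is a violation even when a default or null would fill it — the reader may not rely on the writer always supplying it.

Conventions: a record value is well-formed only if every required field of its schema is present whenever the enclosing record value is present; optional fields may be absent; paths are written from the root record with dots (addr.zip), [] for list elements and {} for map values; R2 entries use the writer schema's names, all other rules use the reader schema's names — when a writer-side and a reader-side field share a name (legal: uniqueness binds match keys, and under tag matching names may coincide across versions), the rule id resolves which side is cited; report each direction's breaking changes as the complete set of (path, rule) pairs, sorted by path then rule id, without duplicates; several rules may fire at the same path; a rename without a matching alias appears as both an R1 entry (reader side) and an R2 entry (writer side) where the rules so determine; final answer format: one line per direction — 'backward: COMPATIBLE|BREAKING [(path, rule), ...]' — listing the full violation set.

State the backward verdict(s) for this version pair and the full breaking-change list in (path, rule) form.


arrows below run writer -> reader for Invoice
backward on Invoice — v2 reading data written by v1:
  float32 -> int64, writer optional: weight aligns to weight
  float32 -> float32, writer optional: score aligns to score
  bool -> bool, writer required: verified aligns to verified
  string -> string, writer optional: street aligns to street
  locale: no writer-side match
  int64 -> int64, writer required: version aligns to zip
  int32 -> int32, writer required: seq aligns to seq
  writer field id has no reader counterpart
  breaking: (weight, R3)
  backward on Invoice therefore BREAKING (1)
the other Invoice changes do not affect what is asked:
  renamed field zip to version in record Invoice -> triggers nothing under Invoice's printed rules — same verdict
  added field locale to record Invoice: required string, tag 1, default "beta" (in v2 it sits immediately before version) -> triggers nothing under Invoice's printed rules — same verdict
  removed field id from record Invoice -> triggers nothing under Invoice's printed rules — same verdict

backward: BREAKING [(weight, R3)]


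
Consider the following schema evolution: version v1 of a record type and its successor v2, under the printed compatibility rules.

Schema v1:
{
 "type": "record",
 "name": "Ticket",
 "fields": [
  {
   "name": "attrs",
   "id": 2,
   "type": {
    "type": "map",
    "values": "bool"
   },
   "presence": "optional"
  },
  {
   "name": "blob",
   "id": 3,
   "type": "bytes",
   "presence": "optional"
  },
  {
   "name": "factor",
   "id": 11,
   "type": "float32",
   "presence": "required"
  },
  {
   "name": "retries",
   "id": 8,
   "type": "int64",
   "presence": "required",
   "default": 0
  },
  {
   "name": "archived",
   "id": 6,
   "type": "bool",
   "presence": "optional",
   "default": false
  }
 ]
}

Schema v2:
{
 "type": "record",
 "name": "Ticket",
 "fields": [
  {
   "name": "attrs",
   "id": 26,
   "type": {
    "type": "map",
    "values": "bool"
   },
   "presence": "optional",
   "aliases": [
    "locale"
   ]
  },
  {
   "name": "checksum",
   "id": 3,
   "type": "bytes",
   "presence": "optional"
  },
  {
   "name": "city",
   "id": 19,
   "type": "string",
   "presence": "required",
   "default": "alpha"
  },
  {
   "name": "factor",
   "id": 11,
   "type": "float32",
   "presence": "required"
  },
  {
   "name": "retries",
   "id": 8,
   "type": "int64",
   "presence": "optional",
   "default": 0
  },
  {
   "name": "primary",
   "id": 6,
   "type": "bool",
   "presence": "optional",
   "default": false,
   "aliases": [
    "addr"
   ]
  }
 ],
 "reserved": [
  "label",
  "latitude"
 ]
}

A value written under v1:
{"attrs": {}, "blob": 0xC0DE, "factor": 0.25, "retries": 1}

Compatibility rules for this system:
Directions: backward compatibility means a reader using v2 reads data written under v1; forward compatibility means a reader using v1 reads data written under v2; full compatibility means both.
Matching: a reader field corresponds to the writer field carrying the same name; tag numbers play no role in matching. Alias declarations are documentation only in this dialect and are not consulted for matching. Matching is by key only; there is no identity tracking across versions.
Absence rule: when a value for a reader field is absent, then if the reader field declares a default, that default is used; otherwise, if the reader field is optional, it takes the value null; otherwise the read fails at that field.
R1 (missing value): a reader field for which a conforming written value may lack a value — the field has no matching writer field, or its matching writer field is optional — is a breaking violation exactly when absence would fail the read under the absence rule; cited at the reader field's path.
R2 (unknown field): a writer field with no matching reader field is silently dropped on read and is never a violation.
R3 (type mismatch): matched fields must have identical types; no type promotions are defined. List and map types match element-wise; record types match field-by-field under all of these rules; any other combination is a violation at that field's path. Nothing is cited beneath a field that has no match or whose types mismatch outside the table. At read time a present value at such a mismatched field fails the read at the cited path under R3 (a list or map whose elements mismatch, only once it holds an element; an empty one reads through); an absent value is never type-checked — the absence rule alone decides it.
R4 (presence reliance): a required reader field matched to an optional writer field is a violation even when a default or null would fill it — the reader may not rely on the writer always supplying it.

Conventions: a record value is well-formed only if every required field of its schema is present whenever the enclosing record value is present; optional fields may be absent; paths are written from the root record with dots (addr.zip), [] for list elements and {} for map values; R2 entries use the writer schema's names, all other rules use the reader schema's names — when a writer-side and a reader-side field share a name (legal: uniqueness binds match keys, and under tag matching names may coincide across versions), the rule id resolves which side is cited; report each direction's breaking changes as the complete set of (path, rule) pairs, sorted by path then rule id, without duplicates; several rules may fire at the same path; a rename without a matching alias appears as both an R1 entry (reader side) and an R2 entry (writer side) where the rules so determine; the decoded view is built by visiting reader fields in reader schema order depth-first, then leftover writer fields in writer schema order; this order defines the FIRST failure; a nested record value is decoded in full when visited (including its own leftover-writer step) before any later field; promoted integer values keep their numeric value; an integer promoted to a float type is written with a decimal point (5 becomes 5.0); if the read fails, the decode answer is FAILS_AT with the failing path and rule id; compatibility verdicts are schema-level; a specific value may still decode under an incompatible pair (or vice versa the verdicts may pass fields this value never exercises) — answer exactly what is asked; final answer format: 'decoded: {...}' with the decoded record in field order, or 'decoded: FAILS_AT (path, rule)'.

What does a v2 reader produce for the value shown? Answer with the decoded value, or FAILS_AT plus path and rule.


the writer's type comes first in each Ticket pair
migrating the Ticket value to v2:
  attrs := {}
  checksum := null (not supplied -> null)
  city := "alpha" (no value, default fills)
  factor := 0.25
  retries := 1
  primary := false (no value, default fills)
  writer blob: unmatched, discarded
  => decoded: {"attrs": {}, "checksum": null, "city": "alpha", "factor": 0.25, "retries": 1, "primary": false}
checking off the Ticket differences that do not matter here:
  field attrs in record Ticket: tag 2 changed to 26 -> no rule fires on it and the decoded Ticket view is identical with or without it
  field retries in record Ticket: required changed to optional -> matters for Ticket compatibility verdicts, not for this value's decode

decoded: {"attrs": {}, "checksum": null, "city": "alpha", "factor": 0.25, "retries": 1, "primary": false}


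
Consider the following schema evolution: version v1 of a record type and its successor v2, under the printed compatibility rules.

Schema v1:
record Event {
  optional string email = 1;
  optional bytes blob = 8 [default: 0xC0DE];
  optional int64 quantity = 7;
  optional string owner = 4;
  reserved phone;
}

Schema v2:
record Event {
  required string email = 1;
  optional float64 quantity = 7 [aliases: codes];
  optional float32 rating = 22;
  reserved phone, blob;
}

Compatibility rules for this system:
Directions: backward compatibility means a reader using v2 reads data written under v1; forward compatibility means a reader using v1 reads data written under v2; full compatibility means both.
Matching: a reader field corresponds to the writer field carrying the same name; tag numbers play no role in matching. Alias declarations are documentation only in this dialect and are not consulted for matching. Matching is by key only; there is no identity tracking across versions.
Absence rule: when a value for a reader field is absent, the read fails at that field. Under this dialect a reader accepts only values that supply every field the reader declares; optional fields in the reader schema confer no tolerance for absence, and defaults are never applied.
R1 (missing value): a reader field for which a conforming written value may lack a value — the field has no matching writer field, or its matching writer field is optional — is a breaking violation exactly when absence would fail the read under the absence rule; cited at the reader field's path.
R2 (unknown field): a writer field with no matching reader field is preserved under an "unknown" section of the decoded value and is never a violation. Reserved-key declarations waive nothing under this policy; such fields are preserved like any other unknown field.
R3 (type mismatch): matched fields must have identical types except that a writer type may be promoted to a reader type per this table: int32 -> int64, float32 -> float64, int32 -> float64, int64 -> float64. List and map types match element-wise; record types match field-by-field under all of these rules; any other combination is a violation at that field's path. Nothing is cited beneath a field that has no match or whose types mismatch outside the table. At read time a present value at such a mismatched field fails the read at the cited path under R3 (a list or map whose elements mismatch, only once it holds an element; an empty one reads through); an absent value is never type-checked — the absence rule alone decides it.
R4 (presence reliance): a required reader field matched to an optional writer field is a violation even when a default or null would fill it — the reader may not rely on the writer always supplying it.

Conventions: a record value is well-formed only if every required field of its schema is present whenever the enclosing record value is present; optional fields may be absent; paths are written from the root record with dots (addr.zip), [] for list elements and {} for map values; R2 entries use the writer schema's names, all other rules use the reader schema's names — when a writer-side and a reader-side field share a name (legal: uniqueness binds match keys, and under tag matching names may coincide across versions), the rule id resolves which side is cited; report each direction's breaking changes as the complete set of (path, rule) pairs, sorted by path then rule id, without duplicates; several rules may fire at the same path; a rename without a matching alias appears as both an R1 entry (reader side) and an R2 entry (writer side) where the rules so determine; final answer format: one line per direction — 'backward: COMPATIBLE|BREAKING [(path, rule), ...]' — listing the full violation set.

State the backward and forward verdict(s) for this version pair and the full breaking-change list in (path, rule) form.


arrows below run writer -> reader for Event
backward analysis of Event with v2 as reader and v1 as writer:
  email: string -> string, writer optional; from email
  quantity: int64 -> float64, writer optional; from quantity
  no writer field matches reader rating
  leftover writer field: blob
  leftover writer field: owner
  violation R1 at email
  violation R4 at email
  violation R1 at quantity
  violation R1 at rating
  backward on Event therefore BREAKING (4)
forward analysis of Event with v1 as reader and v2 as writer:
  email: string -> string, writer required; from email
  no writer field matches reader blob
  quantity: float64 -> int64, writer optional; from quantity
  no writer field matches reader owner
  leftover writer field: rating
  violation R1 at blob
  violation R1 at owner
  violation R1 at quantity
  violation R3 at quantity
  forward on Event therefore BREAKING (4)

backward: BREAKING [(email, R1), (email, R4), (quantity, R1), (rating, R1)]; forward: BREAKING [(blob, R1), (owner, R1), (quantity, R1), (quantity, R3)]


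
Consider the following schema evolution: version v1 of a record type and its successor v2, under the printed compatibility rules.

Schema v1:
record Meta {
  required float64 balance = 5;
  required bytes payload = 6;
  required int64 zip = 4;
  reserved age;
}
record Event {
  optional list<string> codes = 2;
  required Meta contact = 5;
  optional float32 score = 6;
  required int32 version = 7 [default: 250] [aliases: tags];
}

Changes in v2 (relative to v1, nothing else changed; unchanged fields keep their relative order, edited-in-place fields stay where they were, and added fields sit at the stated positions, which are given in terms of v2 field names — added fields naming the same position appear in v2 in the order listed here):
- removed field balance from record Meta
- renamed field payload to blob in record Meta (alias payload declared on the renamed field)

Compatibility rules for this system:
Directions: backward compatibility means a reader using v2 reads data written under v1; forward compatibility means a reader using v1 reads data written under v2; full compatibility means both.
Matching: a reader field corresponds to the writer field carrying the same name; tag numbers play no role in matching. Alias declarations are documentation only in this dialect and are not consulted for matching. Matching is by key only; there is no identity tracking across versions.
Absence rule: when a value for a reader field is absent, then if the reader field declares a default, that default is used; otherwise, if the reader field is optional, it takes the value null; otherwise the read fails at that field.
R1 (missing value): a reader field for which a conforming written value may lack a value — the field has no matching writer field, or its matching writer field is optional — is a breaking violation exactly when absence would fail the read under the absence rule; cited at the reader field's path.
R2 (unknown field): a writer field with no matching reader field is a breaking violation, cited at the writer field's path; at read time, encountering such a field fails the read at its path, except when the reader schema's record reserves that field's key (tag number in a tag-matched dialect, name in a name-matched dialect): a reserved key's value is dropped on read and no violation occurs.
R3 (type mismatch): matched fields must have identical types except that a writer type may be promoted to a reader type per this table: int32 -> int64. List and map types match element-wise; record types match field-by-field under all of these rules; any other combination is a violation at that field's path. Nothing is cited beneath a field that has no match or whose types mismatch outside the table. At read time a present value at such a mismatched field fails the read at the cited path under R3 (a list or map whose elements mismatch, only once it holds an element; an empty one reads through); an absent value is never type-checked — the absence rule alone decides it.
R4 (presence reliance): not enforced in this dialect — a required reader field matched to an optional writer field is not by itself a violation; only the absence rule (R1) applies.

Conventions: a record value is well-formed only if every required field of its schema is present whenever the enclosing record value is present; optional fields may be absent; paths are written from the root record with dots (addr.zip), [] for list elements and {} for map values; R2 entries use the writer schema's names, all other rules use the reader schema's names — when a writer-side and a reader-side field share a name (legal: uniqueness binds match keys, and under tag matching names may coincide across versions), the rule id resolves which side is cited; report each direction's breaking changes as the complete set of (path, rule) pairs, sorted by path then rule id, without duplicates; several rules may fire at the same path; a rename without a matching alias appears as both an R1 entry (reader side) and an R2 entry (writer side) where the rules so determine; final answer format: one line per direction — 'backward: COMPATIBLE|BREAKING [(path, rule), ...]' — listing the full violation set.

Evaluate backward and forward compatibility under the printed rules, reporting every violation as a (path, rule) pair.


backward: BREAKING [(contact.balance, R2), (contact.blob, R1), (contact.payload, R2)]; forward: BREAKING [(contact.balance, R1), (contact.blob, R2), (contact.payload, R1)]

the writer's type comes first in each Event pair
checking backward for Event: reader v2 against writer v1:
  codes: list<string> -> list<string>, writer optional; from codes
  contact: Meta -> Meta, writer required; from contact
  score: float32 -> float32, writer optional; from score
  version: int32 -> int32, writer required; from version
  contact.blob: no writer match
  contact.zip: int64 -> int64, writer required; from contact.zip
  writer contact.balance: unknown to reader
  writer contact.payload: unknown to reader
  R2 fires at contact.balance
  R1 fires at contact.blob
  R2 fires at contact.payload
  => backward: BREAKING (3)
checking forward for Event: reader v1 against writer v2:
  codes: list<string> -> list<string>, writer optional; from codes
  contact: Meta -> Meta, writer required; from contact
  score: float32 -> float32, writer optional; from score
  version: int32 -> int32, writer required; from version
  contact.balance: no writer match
  contact.payload: no writer match
  contact.zip: int64 -> int64, writer required; from contact.zip
  writer contact.blob: unknown to reader
  R1 fires at contact.balance
  R2 fires at contact.blob
  R1 fires at contact.payload
  => forward: BREAKING (3)


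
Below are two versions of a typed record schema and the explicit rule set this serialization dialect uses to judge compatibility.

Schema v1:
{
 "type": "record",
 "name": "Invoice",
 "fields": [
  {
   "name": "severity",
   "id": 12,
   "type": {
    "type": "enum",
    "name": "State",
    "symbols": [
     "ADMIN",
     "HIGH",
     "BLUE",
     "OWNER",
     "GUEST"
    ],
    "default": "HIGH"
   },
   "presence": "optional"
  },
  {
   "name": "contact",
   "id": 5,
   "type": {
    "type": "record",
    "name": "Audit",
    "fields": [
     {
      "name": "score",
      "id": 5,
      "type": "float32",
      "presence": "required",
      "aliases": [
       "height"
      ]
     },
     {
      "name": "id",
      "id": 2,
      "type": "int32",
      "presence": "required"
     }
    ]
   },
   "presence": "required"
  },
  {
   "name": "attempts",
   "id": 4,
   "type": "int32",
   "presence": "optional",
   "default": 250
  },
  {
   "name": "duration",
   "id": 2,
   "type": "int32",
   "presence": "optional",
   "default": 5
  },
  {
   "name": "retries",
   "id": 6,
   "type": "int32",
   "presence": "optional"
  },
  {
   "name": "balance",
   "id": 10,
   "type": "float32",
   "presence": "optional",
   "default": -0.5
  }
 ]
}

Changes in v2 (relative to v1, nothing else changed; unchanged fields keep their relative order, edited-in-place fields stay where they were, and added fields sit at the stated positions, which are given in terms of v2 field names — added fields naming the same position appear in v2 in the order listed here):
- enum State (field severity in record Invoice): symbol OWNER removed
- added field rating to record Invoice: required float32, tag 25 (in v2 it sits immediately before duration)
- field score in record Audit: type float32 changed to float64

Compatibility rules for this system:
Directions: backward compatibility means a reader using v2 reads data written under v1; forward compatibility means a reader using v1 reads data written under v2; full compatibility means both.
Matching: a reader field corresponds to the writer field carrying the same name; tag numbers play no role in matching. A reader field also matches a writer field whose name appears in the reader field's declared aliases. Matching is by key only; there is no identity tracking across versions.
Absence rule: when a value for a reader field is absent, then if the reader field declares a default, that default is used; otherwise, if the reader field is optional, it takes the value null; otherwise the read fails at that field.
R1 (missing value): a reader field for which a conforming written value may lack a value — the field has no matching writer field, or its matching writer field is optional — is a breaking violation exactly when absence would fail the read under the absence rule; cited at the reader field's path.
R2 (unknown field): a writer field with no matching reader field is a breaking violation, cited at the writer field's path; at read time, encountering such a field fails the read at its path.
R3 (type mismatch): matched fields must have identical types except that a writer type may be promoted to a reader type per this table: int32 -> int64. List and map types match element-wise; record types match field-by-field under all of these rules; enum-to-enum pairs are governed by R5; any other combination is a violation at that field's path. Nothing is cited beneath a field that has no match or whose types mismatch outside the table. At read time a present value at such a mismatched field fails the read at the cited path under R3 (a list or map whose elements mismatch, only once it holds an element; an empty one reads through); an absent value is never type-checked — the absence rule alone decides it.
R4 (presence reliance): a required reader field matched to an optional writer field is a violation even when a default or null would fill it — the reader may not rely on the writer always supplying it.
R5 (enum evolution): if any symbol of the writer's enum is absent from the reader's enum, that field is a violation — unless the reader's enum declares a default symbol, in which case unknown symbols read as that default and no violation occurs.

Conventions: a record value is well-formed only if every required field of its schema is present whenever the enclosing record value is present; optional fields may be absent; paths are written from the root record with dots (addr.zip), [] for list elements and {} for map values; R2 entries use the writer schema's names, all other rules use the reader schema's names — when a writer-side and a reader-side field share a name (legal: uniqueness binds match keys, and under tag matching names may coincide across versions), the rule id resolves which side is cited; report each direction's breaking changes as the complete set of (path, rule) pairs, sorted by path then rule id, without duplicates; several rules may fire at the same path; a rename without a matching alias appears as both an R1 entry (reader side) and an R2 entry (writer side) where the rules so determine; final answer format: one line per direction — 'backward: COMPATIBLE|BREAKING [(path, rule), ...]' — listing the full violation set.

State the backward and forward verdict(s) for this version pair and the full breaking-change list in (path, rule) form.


in Invoice below, arrows point writer -> reader
backward pass over Invoice, reader schema v2, writer schema v1:
  severity: paired with writer severity (State -> State; writer optional)
  contact: paired with writer contact (Audit -> Audit; writer required)
  attempts: paired with writer attempts (int32 -> int32; writer optional)
  rating: no writer match
  duration: paired with writer duration (int32 -> int32; writer optional)
  retries: paired with writer retries (int32 -> int32; writer optional)
  balance: paired with writer balance (float32 -> float32; writer optional)
  contact.score: paired with writer contact.score (float32 -> float64; writer required)
  contact.id: paired with writer contact.id (int32 -> int32; writer required)
  violation R3 at contact.score
  violation R1 at rating
  backward on Invoice therefore BREAKING (2)
forward pass over Invoice, reader schema v1, writer schema v2:
  severity: paired with writer severity (State -> State; writer optional)
  contact: paired with writer contact (Audit -> Audit; writer required)
  attempts: paired with writer attempts (int32 -> int32; writer optional)
  duration: paired with writer duration (int32 -> int32; writer optional)
  retries: paired with writer retries (int32 -> int32; writer optional)
  balance: paired with writer balance (float32 -> float32; writer optional)
  writer field rating has no reader counterpart
  contact.score: paired with writer contact.score (float64 -> float32; writer required)
  contact.id: paired with writer contact.id (int32 -> int32; writer required)
  violation R3 at contact.score
  violation R2 at rating
  forward on Invoice therefore BREAKING (2)

backward: BREAKING [(contact.score, R3), (rating, R1)]; forward: BREAKING [(contact.score, R3), (rating, R2)]


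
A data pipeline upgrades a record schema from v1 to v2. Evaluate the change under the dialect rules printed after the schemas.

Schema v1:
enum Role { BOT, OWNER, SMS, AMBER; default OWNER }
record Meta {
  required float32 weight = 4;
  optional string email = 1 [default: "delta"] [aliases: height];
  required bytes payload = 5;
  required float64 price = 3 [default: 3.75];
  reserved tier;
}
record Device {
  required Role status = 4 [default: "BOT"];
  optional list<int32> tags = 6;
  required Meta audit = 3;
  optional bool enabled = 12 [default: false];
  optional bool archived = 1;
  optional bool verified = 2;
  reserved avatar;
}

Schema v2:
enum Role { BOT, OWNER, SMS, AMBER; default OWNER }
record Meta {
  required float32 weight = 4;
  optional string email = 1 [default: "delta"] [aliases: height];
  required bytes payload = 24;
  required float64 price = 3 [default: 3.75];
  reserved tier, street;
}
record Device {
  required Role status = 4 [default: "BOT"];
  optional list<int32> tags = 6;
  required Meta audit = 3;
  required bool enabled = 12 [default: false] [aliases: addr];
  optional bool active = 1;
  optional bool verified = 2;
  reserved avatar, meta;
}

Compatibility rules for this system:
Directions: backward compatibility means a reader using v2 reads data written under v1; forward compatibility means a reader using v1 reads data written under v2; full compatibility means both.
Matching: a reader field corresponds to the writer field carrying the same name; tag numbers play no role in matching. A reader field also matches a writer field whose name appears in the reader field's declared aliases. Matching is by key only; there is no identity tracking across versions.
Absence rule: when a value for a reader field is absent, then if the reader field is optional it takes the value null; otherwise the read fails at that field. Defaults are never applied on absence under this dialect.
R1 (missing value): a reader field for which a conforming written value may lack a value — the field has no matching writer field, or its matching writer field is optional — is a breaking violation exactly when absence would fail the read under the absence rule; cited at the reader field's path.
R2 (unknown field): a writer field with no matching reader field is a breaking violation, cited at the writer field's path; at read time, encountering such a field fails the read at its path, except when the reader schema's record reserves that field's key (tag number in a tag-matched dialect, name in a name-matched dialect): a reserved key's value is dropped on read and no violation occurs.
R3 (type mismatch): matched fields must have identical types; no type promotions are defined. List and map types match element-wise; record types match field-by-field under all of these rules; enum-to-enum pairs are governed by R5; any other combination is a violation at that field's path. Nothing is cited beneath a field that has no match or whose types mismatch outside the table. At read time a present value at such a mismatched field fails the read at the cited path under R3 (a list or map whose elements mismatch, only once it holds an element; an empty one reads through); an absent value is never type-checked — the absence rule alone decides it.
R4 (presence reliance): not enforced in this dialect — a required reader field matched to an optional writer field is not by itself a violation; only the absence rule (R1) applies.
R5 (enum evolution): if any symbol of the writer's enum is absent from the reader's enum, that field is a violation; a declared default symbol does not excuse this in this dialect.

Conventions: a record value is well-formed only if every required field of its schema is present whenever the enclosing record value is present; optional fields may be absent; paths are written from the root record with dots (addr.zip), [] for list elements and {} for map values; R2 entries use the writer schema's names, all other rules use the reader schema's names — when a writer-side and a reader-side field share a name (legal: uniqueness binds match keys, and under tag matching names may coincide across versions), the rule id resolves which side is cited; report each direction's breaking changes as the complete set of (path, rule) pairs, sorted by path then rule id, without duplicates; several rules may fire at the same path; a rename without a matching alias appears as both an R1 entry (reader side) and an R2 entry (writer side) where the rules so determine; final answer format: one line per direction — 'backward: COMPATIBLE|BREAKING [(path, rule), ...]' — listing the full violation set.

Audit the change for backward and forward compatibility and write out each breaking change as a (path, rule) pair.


each type pair in Device: writer, then reader
backward pass over Device, reader schema v2, writer schema v1:
  Role -> Role, writer required: status aligns to status
  list<int32> -> list<int32>, writer optional: tags aligns to tags
  Meta -> Meta, writer required: audit aligns to audit
  bool -> bool, writer optional: enabled aligns to enabled
  no writer field matches reader active
  bool -> bool, writer optional: verified aligns to verified
  leftover writer field: archived
  float32 -> float32, writer required: audit.weight aligns to audit.weight
  string -> string, writer optional: audit.email aligns to audit.email
  bytes -> bytes, writer required: audit.payload aligns to audit.payload
  float64 -> float64, writer required: audit.price aligns to audit.price
  rule R2 violated at archived
  rule R1 violated at enabled
  => 2 violation(s): backward is BREAKING for Device
forward pass over Device, reader schema v1, writer schema v2:
  Role -> Role, writer required: status aligns to status
  list<int32> -> list<int32>, writer optional: tags aligns to tags
  Meta -> Meta, writer required: audit aligns to audit
  bool -> bool, writer required: enabled aligns to enabled
  no writer field matches reader archived
  bool -> bool, writer optional: verified aligns to verified
  leftover writer field: active
  float32 -> float32, writer required: audit.weight aligns to audit.weight
  string -> string, writer optional: audit.email aligns to audit.email
  bytes -> bytes, writer required: audit.payload aligns to audit.payload
  float64 -> float64, writer required: audit.price aligns to audit.price
  rule R2 violated at active
  => 1 violation(s): forward is BREAKING for Device

backward: BREAKING [(archived, R2), (enabled, R1)]; forward: BREAKING [(active, R2)]
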